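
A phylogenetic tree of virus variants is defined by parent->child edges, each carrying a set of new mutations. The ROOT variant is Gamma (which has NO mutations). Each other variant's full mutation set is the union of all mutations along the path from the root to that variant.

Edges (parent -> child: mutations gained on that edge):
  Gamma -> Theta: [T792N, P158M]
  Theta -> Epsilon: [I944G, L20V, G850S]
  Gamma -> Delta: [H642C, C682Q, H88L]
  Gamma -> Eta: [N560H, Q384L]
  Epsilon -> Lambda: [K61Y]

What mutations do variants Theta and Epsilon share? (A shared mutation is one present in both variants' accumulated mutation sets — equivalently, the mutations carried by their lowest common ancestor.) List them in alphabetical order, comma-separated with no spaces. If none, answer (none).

Answer: P158M,T792N

Derivation:
Accumulating mutations along path to Theta:
  At Gamma: gained [] -> total []
  At Theta: gained ['T792N', 'P158M'] -> total ['P158M', 'T792N']
Mutations(Theta) = ['P158M', 'T792N']
Accumulating mutations along path to Epsilon:
  At Gamma: gained [] -> total []
  At Theta: gained ['T792N', 'P158M'] -> total ['P158M', 'T792N']
  At Epsilon: gained ['I944G', 'L20V', 'G850S'] -> total ['G850S', 'I944G', 'L20V', 'P158M', 'T792N']
Mutations(Epsilon) = ['G850S', 'I944G', 'L20V', 'P158M', 'T792N']
Intersection: ['P158M', 'T792N'] ∩ ['G850S', 'I944G', 'L20V', 'P158M', 'T792N'] = ['P158M', 'T792N']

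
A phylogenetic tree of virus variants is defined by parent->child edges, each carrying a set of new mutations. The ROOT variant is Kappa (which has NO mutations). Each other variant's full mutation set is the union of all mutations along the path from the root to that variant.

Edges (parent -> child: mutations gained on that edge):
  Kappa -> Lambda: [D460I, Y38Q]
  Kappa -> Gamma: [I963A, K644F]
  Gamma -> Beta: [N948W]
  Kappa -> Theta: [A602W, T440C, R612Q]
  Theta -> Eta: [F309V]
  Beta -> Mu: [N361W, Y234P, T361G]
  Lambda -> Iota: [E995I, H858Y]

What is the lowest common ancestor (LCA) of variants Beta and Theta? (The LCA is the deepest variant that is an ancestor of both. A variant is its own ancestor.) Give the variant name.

Path from root to Beta: Kappa -> Gamma -> Beta
  ancestors of Beta: {Kappa, Gamma, Beta}
Path from root to Theta: Kappa -> Theta
  ancestors of Theta: {Kappa, Theta}
Common ancestors: {Kappa}
Walk up from Theta: Theta (not in ancestors of Beta), Kappa (in ancestors of Beta)
Deepest common ancestor (LCA) = Kappa

Answer: Kappa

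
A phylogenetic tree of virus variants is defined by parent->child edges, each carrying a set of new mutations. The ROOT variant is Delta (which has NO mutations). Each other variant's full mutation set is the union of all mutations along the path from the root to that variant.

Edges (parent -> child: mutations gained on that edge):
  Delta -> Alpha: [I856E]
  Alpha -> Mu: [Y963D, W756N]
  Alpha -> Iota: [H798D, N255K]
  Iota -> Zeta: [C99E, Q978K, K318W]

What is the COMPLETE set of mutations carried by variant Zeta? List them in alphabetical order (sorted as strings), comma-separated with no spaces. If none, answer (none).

At Delta: gained [] -> total []
At Alpha: gained ['I856E'] -> total ['I856E']
At Iota: gained ['H798D', 'N255K'] -> total ['H798D', 'I856E', 'N255K']
At Zeta: gained ['C99E', 'Q978K', 'K318W'] -> total ['C99E', 'H798D', 'I856E', 'K318W', 'N255K', 'Q978K']

Answer: C99E,H798D,I856E,K318W,N255K,Q978K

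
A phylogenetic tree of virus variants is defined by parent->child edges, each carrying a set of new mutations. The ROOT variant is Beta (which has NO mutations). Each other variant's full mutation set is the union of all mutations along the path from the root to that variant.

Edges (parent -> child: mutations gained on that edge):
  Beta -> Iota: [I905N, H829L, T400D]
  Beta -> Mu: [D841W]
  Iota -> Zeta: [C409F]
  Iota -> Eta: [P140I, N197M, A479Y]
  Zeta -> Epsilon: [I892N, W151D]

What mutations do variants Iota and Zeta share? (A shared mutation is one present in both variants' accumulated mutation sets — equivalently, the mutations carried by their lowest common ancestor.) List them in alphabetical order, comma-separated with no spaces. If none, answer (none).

Accumulating mutations along path to Iota:
  At Beta: gained [] -> total []
  At Iota: gained ['I905N', 'H829L', 'T400D'] -> total ['H829L', 'I905N', 'T400D']
Mutations(Iota) = ['H829L', 'I905N', 'T400D']
Accumulating mutations along path to Zeta:
  At Beta: gained [] -> total []
  At Iota: gained ['I905N', 'H829L', 'T400D'] -> total ['H829L', 'I905N', 'T400D']
  At Zeta: gained ['C409F'] -> total ['C409F', 'H829L', 'I905N', 'T400D']
Mutations(Zeta) = ['C409F', 'H829L', 'I905N', 'T400D']
Intersection: ['H829L', 'I905N', 'T400D'] ∩ ['C409F', 'H829L', 'I905N', 'T400D'] = ['H829L', 'I905N', 'T400D']

Answer: H829L,I905N,T400D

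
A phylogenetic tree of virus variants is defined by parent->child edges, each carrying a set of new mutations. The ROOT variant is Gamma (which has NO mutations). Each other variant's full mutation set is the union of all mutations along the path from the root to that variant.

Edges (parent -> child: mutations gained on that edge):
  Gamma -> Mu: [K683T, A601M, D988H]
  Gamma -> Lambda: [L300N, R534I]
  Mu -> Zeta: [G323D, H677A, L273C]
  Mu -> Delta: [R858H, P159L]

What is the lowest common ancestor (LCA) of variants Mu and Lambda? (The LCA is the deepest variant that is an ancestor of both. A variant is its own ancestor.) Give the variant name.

Answer: Gamma

Derivation:
Path from root to Mu: Gamma -> Mu
  ancestors of Mu: {Gamma, Mu}
Path from root to Lambda: Gamma -> Lambda
  ancestors of Lambda: {Gamma, Lambda}
Common ancestors: {Gamma}
Walk up from Lambda: Lambda (not in ancestors of Mu), Gamma (in ancestors of Mu)
Deepest common ancestor (LCA) = Gamma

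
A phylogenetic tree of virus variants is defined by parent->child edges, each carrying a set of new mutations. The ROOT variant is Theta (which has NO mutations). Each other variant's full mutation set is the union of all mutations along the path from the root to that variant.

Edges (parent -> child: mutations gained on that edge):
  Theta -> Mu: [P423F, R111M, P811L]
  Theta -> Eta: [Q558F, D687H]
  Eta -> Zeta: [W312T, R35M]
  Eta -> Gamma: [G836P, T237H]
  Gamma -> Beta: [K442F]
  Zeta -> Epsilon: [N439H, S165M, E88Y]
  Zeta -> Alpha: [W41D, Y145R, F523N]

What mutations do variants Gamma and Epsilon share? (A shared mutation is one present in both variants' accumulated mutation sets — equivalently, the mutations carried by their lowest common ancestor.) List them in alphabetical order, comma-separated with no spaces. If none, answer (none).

Answer: D687H,Q558F

Derivation:
Accumulating mutations along path to Gamma:
  At Theta: gained [] -> total []
  At Eta: gained ['Q558F', 'D687H'] -> total ['D687H', 'Q558F']
  At Gamma: gained ['G836P', 'T237H'] -> total ['D687H', 'G836P', 'Q558F', 'T237H']
Mutations(Gamma) = ['D687H', 'G836P', 'Q558F', 'T237H']
Accumulating mutations along path to Epsilon:
  At Theta: gained [] -> total []
  At Eta: gained ['Q558F', 'D687H'] -> total ['D687H', 'Q558F']
  At Zeta: gained ['W312T', 'R35M'] -> total ['D687H', 'Q558F', 'R35M', 'W312T']
  At Epsilon: gained ['N439H', 'S165M', 'E88Y'] -> total ['D687H', 'E88Y', 'N439H', 'Q558F', 'R35M', 'S165M', 'W312T']
Mutations(Epsilon) = ['D687H', 'E88Y', 'N439H', 'Q558F', 'R35M', 'S165M', 'W312T']
Intersection: ['D687H', 'G836P', 'Q558F', 'T237H'] ∩ ['D687H', 'E88Y', 'N439H', 'Q558F', 'R35M', 'S165M', 'W312T'] = ['D687H', 'Q558F']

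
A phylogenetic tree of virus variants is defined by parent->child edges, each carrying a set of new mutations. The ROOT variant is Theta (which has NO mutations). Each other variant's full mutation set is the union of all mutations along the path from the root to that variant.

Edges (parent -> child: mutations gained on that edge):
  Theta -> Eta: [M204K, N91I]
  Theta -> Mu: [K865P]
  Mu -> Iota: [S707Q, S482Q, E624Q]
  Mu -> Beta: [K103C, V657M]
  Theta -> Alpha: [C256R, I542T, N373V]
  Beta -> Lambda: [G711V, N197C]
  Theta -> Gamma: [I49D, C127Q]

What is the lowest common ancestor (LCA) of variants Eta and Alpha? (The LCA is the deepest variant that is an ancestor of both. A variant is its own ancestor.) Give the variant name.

Answer: Theta

Derivation:
Path from root to Eta: Theta -> Eta
  ancestors of Eta: {Theta, Eta}
Path from root to Alpha: Theta -> Alpha
  ancestors of Alpha: {Theta, Alpha}
Common ancestors: {Theta}
Walk up from Alpha: Alpha (not in ancestors of Eta), Theta (in ancestors of Eta)
Deepest common ancestor (LCA) = Theta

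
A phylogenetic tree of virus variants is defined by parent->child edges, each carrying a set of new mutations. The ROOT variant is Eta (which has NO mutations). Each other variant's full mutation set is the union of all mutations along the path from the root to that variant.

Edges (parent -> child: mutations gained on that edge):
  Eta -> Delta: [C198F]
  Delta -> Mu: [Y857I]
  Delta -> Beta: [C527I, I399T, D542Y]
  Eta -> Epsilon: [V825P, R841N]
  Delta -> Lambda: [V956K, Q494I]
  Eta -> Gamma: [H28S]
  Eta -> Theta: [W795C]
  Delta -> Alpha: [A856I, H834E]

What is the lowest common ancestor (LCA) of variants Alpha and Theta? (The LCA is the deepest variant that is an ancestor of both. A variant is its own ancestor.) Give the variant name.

Answer: Eta

Derivation:
Path from root to Alpha: Eta -> Delta -> Alpha
  ancestors of Alpha: {Eta, Delta, Alpha}
Path from root to Theta: Eta -> Theta
  ancestors of Theta: {Eta, Theta}
Common ancestors: {Eta}
Walk up from Theta: Theta (not in ancestors of Alpha), Eta (in ancestors of Alpha)
Deepest common ancestor (LCA) = Eta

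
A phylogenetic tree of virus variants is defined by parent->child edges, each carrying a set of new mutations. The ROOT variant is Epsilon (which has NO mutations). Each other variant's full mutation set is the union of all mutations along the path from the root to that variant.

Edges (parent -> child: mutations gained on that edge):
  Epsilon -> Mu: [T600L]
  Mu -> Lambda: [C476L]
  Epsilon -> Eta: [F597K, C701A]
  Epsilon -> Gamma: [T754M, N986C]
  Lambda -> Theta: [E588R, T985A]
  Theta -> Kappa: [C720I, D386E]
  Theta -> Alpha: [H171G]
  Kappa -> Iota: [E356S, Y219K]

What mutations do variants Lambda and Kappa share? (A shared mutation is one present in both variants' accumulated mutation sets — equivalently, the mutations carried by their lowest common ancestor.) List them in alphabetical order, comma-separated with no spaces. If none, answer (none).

Answer: C476L,T600L

Derivation:
Accumulating mutations along path to Lambda:
  At Epsilon: gained [] -> total []
  At Mu: gained ['T600L'] -> total ['T600L']
  At Lambda: gained ['C476L'] -> total ['C476L', 'T600L']
Mutations(Lambda) = ['C476L', 'T600L']
Accumulating mutations along path to Kappa:
  At Epsilon: gained [] -> total []
  At Mu: gained ['T600L'] -> total ['T600L']
  At Lambda: gained ['C476L'] -> total ['C476L', 'T600L']
  At Theta: gained ['E588R', 'T985A'] -> total ['C476L', 'E588R', 'T600L', 'T985A']
  At Kappa: gained ['C720I', 'D386E'] -> total ['C476L', 'C720I', 'D386E', 'E588R', 'T600L', 'T985A']
Mutations(Kappa) = ['C476L', 'C720I', 'D386E', 'E588R', 'T600L', 'T985A']
Intersection: ['C476L', 'T600L'] ∩ ['C476L', 'C720I', 'D386E', 'E588R', 'T600L', 'T985A'] = ['C476L', 'T600L']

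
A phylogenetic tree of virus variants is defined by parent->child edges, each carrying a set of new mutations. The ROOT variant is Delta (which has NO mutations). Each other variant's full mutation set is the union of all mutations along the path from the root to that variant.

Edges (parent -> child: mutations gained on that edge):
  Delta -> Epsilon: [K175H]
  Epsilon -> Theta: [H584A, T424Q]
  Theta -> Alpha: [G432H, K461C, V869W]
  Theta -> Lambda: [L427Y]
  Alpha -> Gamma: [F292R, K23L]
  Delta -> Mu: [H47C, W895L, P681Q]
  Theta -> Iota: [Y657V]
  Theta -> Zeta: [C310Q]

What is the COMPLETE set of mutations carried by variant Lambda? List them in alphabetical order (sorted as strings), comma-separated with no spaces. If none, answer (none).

Answer: H584A,K175H,L427Y,T424Q

Derivation:
At Delta: gained [] -> total []
At Epsilon: gained ['K175H'] -> total ['K175H']
At Theta: gained ['H584A', 'T424Q'] -> total ['H584A', 'K175H', 'T424Q']
At Lambda: gained ['L427Y'] -> total ['H584A', 'K175H', 'L427Y', 'T424Q']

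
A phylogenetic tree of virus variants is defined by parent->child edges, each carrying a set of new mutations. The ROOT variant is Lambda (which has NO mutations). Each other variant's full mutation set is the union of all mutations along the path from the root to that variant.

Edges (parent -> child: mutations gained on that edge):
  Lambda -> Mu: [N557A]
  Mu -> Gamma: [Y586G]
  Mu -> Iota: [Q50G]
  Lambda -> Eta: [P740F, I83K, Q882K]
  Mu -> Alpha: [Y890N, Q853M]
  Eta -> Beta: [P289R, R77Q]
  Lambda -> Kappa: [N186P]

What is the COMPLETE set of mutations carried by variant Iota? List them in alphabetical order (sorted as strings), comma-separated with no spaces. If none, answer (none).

At Lambda: gained [] -> total []
At Mu: gained ['N557A'] -> total ['N557A']
At Iota: gained ['Q50G'] -> total ['N557A', 'Q50G']

Answer: N557A,Q50G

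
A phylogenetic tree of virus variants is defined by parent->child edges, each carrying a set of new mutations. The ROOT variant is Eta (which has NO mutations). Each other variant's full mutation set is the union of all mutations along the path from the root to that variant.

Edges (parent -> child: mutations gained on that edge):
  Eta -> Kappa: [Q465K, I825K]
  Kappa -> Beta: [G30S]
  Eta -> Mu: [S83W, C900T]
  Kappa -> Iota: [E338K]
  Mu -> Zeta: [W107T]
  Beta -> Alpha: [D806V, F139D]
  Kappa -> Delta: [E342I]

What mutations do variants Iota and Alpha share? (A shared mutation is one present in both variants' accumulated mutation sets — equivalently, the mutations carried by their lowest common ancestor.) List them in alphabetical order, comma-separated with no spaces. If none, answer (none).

Accumulating mutations along path to Iota:
  At Eta: gained [] -> total []
  At Kappa: gained ['Q465K', 'I825K'] -> total ['I825K', 'Q465K']
  At Iota: gained ['E338K'] -> total ['E338K', 'I825K', 'Q465K']
Mutations(Iota) = ['E338K', 'I825K', 'Q465K']
Accumulating mutations along path to Alpha:
  At Eta: gained [] -> total []
  At Kappa: gained ['Q465K', 'I825K'] -> total ['I825K', 'Q465K']
  At Beta: gained ['G30S'] -> total ['G30S', 'I825K', 'Q465K']
  At Alpha: gained ['D806V', 'F139D'] -> total ['D806V', 'F139D', 'G30S', 'I825K', 'Q465K']
Mutations(Alpha) = ['D806V', 'F139D', 'G30S', 'I825K', 'Q465K']
Intersection: ['E338K', 'I825K', 'Q465K'] ∩ ['D806V', 'F139D', 'G30S', 'I825K', 'Q465K'] = ['I825K', 'Q465K']

Answer: I825K,Q465K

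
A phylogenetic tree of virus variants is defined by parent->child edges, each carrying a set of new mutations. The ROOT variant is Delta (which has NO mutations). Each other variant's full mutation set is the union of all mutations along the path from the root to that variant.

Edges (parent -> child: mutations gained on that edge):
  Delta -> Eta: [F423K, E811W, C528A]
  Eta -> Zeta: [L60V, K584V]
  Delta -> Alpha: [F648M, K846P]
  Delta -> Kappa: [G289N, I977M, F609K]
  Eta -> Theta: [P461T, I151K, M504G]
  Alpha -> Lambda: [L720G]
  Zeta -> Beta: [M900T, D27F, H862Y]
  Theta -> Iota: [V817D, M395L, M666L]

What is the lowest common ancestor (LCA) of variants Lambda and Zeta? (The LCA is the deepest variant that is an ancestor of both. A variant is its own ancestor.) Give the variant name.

Answer: Delta

Derivation:
Path from root to Lambda: Delta -> Alpha -> Lambda
  ancestors of Lambda: {Delta, Alpha, Lambda}
Path from root to Zeta: Delta -> Eta -> Zeta
  ancestors of Zeta: {Delta, Eta, Zeta}
Common ancestors: {Delta}
Walk up from Zeta: Zeta (not in ancestors of Lambda), Eta (not in ancestors of Lambda), Delta (in ancestors of Lambda)
Deepest common ancestor (LCA) = Delta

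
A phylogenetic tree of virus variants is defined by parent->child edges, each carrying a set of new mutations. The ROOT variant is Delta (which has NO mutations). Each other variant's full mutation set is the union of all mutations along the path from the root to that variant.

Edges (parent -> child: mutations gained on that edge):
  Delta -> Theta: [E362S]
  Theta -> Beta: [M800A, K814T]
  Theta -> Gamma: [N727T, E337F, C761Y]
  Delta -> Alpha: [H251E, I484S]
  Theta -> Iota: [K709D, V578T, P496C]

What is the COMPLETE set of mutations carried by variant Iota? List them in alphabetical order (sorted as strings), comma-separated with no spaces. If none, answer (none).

At Delta: gained [] -> total []
At Theta: gained ['E362S'] -> total ['E362S']
At Iota: gained ['K709D', 'V578T', 'P496C'] -> total ['E362S', 'K709D', 'P496C', 'V578T']

Answer: E362S,K709D,P496C,V578T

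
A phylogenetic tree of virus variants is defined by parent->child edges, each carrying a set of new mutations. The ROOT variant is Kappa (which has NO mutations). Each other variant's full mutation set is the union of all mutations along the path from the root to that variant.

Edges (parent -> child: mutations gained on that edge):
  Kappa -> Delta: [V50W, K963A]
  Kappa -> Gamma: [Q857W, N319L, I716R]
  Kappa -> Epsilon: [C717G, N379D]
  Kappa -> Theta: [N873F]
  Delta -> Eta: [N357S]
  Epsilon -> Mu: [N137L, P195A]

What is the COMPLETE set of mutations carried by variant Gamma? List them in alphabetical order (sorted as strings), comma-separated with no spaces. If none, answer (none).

At Kappa: gained [] -> total []
At Gamma: gained ['Q857W', 'N319L', 'I716R'] -> total ['I716R', 'N319L', 'Q857W']

Answer: I716R,N319L,Q857W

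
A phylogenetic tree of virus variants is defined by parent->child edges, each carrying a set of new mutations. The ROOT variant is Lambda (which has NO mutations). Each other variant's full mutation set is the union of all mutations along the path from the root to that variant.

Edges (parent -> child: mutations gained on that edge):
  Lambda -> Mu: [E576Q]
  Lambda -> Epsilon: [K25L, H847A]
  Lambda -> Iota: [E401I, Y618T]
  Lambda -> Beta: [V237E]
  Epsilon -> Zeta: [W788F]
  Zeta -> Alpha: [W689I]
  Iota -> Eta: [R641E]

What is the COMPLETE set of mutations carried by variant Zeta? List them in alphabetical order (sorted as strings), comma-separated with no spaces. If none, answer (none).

Answer: H847A,K25L,W788F

Derivation:
At Lambda: gained [] -> total []
At Epsilon: gained ['K25L', 'H847A'] -> total ['H847A', 'K25L']
At Zeta: gained ['W788F'] -> total ['H847A', 'K25L', 'W788F']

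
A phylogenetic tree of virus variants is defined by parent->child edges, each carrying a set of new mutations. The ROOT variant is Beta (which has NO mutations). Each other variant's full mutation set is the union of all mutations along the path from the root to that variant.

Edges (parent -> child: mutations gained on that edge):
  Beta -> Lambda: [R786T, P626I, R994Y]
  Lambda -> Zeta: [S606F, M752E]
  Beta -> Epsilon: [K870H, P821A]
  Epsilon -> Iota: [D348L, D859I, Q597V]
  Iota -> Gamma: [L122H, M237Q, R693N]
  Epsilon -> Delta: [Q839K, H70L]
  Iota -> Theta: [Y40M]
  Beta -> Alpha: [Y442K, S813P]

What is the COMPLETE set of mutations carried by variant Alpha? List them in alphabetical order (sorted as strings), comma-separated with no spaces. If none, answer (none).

At Beta: gained [] -> total []
At Alpha: gained ['Y442K', 'S813P'] -> total ['S813P', 'Y442K']

Answer: S813P,Y442K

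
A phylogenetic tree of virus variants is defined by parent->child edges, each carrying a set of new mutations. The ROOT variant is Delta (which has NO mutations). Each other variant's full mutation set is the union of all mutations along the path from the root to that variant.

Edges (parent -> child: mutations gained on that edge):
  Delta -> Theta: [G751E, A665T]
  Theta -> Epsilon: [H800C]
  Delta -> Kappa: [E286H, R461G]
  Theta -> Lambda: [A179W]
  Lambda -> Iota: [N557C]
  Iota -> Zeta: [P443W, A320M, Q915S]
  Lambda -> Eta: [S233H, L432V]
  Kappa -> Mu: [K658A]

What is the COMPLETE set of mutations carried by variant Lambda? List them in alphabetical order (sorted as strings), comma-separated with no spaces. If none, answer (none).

At Delta: gained [] -> total []
At Theta: gained ['G751E', 'A665T'] -> total ['A665T', 'G751E']
At Lambda: gained ['A179W'] -> total ['A179W', 'A665T', 'G751E']

Answer: A179W,A665T,G751E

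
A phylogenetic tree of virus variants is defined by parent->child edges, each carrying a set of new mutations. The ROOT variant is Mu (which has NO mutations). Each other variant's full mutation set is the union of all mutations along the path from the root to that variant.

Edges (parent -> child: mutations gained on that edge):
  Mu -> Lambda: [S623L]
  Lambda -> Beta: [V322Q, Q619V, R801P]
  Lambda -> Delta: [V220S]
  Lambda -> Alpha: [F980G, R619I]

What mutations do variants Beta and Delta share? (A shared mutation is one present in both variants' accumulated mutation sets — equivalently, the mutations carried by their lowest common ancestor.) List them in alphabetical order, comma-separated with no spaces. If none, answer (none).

Accumulating mutations along path to Beta:
  At Mu: gained [] -> total []
  At Lambda: gained ['S623L'] -> total ['S623L']
  At Beta: gained ['V322Q', 'Q619V', 'R801P'] -> total ['Q619V', 'R801P', 'S623L', 'V322Q']
Mutations(Beta) = ['Q619V', 'R801P', 'S623L', 'V322Q']
Accumulating mutations along path to Delta:
  At Mu: gained [] -> total []
  At Lambda: gained ['S623L'] -> total ['S623L']
  At Delta: gained ['V220S'] -> total ['S623L', 'V220S']
Mutations(Delta) = ['S623L', 'V220S']
Intersection: ['Q619V', 'R801P', 'S623L', 'V322Q'] ∩ ['S623L', 'V220S'] = ['S623L']

Answer: S623L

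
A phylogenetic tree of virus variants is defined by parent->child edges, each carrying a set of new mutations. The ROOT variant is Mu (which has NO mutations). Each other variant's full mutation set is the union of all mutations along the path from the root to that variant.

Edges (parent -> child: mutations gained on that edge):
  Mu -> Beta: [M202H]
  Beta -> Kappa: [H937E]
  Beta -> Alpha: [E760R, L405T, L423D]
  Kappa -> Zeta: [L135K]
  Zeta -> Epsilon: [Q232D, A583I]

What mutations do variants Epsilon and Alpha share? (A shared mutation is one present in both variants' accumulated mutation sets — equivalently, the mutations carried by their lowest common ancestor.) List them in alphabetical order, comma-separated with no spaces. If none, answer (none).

Answer: M202H

Derivation:
Accumulating mutations along path to Epsilon:
  At Mu: gained [] -> total []
  At Beta: gained ['M202H'] -> total ['M202H']
  At Kappa: gained ['H937E'] -> total ['H937E', 'M202H']
  At Zeta: gained ['L135K'] -> total ['H937E', 'L135K', 'M202H']
  At Epsilon: gained ['Q232D', 'A583I'] -> total ['A583I', 'H937E', 'L135K', 'M202H', 'Q232D']
Mutations(Epsilon) = ['A583I', 'H937E', 'L135K', 'M202H', 'Q232D']
Accumulating mutations along path to Alpha:
  At Mu: gained [] -> total []
  At Beta: gained ['M202H'] -> total ['M202H']
  At Alpha: gained ['E760R', 'L405T', 'L423D'] -> total ['E760R', 'L405T', 'L423D', 'M202H']
Mutations(Alpha) = ['E760R', 'L405T', 'L423D', 'M202H']
Intersection: ['A583I', 'H937E', 'L135K', 'M202H', 'Q232D'] ∩ ['E760R', 'L405T', 'L423D', 'M202H'] = ['M202H']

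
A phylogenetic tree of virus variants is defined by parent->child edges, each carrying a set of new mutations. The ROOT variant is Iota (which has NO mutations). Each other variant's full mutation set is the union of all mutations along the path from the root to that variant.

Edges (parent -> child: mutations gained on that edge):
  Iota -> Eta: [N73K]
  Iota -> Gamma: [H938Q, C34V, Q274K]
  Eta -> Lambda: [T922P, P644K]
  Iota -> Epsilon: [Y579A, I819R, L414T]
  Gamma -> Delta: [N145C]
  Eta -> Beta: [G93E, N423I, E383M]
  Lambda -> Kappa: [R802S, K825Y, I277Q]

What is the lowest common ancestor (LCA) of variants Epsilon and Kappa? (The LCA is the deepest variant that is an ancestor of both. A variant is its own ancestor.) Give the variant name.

Answer: Iota

Derivation:
Path from root to Epsilon: Iota -> Epsilon
  ancestors of Epsilon: {Iota, Epsilon}
Path from root to Kappa: Iota -> Eta -> Lambda -> Kappa
  ancestors of Kappa: {Iota, Eta, Lambda, Kappa}
Common ancestors: {Iota}
Walk up from Kappa: Kappa (not in ancestors of Epsilon), Lambda (not in ancestors of Epsilon), Eta (not in ancestors of Epsilon), Iota (in ancestors of Epsilon)
Deepest common ancestor (LCA) = Iota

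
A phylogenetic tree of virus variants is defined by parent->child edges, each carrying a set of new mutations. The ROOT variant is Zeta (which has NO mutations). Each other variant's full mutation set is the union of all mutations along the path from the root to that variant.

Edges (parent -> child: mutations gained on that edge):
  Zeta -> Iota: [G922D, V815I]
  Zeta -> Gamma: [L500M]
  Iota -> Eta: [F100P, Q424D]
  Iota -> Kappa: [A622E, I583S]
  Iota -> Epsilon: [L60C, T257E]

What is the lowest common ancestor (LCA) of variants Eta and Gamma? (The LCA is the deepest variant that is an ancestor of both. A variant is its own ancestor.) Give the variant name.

Path from root to Eta: Zeta -> Iota -> Eta
  ancestors of Eta: {Zeta, Iota, Eta}
Path from root to Gamma: Zeta -> Gamma
  ancestors of Gamma: {Zeta, Gamma}
Common ancestors: {Zeta}
Walk up from Gamma: Gamma (not in ancestors of Eta), Zeta (in ancestors of Eta)
Deepest common ancestor (LCA) = Zeta

Answer: Zeta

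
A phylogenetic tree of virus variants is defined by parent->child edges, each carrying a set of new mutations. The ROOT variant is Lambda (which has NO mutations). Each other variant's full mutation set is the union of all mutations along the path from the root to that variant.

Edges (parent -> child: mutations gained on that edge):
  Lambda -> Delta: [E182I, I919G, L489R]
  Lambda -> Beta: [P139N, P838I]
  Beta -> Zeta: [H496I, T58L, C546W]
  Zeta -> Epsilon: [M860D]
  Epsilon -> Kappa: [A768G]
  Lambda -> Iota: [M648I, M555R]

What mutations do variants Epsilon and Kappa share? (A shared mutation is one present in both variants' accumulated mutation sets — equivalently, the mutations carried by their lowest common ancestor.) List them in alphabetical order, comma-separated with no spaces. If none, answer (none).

Accumulating mutations along path to Epsilon:
  At Lambda: gained [] -> total []
  At Beta: gained ['P139N', 'P838I'] -> total ['P139N', 'P838I']
  At Zeta: gained ['H496I', 'T58L', 'C546W'] -> total ['C546W', 'H496I', 'P139N', 'P838I', 'T58L']
  At Epsilon: gained ['M860D'] -> total ['C546W', 'H496I', 'M860D', 'P139N', 'P838I', 'T58L']
Mutations(Epsilon) = ['C546W', 'H496I', 'M860D', 'P139N', 'P838I', 'T58L']
Accumulating mutations along path to Kappa:
  At Lambda: gained [] -> total []
  At Beta: gained ['P139N', 'P838I'] -> total ['P139N', 'P838I']
  At Zeta: gained ['H496I', 'T58L', 'C546W'] -> total ['C546W', 'H496I', 'P139N', 'P838I', 'T58L']
  At Epsilon: gained ['M860D'] -> total ['C546W', 'H496I', 'M860D', 'P139N', 'P838I', 'T58L']
  At Kappa: gained ['A768G'] -> total ['A768G', 'C546W', 'H496I', 'M860D', 'P139N', 'P838I', 'T58L']
Mutations(Kappa) = ['A768G', 'C546W', 'H496I', 'M860D', 'P139N', 'P838I', 'T58L']
Intersection: ['C546W', 'H496I', 'M860D', 'P139N', 'P838I', 'T58L'] ∩ ['A768G', 'C546W', 'H496I', 'M860D', 'P139N', 'P838I', 'T58L'] = ['C546W', 'H496I', 'M860D', 'P139N', 'P838I', 'T58L']

Answer: C546W,H496I,M860D,P139N,P838I,T58L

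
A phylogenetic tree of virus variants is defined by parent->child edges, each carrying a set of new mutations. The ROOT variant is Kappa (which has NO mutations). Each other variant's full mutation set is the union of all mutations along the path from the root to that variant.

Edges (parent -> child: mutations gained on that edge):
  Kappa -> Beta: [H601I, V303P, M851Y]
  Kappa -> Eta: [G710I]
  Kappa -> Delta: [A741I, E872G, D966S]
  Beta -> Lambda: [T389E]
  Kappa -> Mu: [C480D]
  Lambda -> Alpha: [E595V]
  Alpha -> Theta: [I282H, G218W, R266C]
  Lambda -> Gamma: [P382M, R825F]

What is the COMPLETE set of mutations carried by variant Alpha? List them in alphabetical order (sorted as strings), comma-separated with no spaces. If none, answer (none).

At Kappa: gained [] -> total []
At Beta: gained ['H601I', 'V303P', 'M851Y'] -> total ['H601I', 'M851Y', 'V303P']
At Lambda: gained ['T389E'] -> total ['H601I', 'M851Y', 'T389E', 'V303P']
At Alpha: gained ['E595V'] -> total ['E595V', 'H601I', 'M851Y', 'T389E', 'V303P']

Answer: E595V,H601I,M851Y,T389E,V303P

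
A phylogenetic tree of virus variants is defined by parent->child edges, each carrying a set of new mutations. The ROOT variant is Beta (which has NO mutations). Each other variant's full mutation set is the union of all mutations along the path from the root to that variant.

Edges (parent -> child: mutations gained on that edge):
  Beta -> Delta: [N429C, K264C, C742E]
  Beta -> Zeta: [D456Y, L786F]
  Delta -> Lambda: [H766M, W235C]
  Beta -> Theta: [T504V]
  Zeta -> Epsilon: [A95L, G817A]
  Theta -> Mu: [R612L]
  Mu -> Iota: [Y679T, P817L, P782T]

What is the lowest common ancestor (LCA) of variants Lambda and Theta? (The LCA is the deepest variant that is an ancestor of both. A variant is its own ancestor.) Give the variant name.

Answer: Beta

Derivation:
Path from root to Lambda: Beta -> Delta -> Lambda
  ancestors of Lambda: {Beta, Delta, Lambda}
Path from root to Theta: Beta -> Theta
  ancestors of Theta: {Beta, Theta}
Common ancestors: {Beta}
Walk up from Theta: Theta (not in ancestors of Lambda), Beta (in ancestors of Lambda)
Deepest common ancestor (LCA) = Beta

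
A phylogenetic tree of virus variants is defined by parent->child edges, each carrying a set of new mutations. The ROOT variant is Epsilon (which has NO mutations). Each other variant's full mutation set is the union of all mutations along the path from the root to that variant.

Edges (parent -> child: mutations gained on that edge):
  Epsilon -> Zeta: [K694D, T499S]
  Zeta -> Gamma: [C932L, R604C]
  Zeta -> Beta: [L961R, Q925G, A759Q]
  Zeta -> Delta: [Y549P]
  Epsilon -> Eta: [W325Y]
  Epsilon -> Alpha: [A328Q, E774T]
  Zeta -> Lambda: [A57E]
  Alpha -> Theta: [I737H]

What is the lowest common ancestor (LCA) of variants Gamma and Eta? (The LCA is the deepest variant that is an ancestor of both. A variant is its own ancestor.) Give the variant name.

Answer: Epsilon

Derivation:
Path from root to Gamma: Epsilon -> Zeta -> Gamma
  ancestors of Gamma: {Epsilon, Zeta, Gamma}
Path from root to Eta: Epsilon -> Eta
  ancestors of Eta: {Epsilon, Eta}
Common ancestors: {Epsilon}
Walk up from Eta: Eta (not in ancestors of Gamma), Epsilon (in ancestors of Gamma)
Deepest common ancestor (LCA) = Epsilon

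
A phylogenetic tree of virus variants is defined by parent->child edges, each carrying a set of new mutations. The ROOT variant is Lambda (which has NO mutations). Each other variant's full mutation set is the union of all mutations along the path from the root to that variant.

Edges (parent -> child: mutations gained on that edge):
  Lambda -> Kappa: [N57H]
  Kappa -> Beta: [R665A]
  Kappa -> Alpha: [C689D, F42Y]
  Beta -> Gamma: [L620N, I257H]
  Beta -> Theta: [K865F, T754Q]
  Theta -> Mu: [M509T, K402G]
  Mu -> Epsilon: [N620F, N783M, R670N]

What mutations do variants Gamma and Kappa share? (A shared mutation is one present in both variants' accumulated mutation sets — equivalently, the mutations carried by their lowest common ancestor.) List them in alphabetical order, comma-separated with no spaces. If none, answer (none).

Answer: N57H

Derivation:
Accumulating mutations along path to Gamma:
  At Lambda: gained [] -> total []
  At Kappa: gained ['N57H'] -> total ['N57H']
  At Beta: gained ['R665A'] -> total ['N57H', 'R665A']
  At Gamma: gained ['L620N', 'I257H'] -> total ['I257H', 'L620N', 'N57H', 'R665A']
Mutations(Gamma) = ['I257H', 'L620N', 'N57H', 'R665A']
Accumulating mutations along path to Kappa:
  At Lambda: gained [] -> total []
  At Kappa: gained ['N57H'] -> total ['N57H']
Mutations(Kappa) = ['N57H']
Intersection: ['I257H', 'L620N', 'N57H', 'R665A'] ∩ ['N57H'] = ['N57H']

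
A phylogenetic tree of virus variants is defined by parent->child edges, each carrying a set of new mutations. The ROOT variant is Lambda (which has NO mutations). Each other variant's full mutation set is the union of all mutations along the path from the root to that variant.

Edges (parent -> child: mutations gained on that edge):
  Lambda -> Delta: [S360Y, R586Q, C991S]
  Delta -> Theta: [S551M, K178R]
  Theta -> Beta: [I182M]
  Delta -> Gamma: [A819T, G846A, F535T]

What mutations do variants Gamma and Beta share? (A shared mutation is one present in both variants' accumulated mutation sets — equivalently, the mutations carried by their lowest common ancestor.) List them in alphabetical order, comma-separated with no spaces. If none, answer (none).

Answer: C991S,R586Q,S360Y

Derivation:
Accumulating mutations along path to Gamma:
  At Lambda: gained [] -> total []
  At Delta: gained ['S360Y', 'R586Q', 'C991S'] -> total ['C991S', 'R586Q', 'S360Y']
  At Gamma: gained ['A819T', 'G846A', 'F535T'] -> total ['A819T', 'C991S', 'F535T', 'G846A', 'R586Q', 'S360Y']
Mutations(Gamma) = ['A819T', 'C991S', 'F535T', 'G846A', 'R586Q', 'S360Y']
Accumulating mutations along path to Beta:
  At Lambda: gained [] -> total []
  At Delta: gained ['S360Y', 'R586Q', 'C991S'] -> total ['C991S', 'R586Q', 'S360Y']
  At Theta: gained ['S551M', 'K178R'] -> total ['C991S', 'K178R', 'R586Q', 'S360Y', 'S551M']
  At Beta: gained ['I182M'] -> total ['C991S', 'I182M', 'K178R', 'R586Q', 'S360Y', 'S551M']
Mutations(Beta) = ['C991S', 'I182M', 'K178R', 'R586Q', 'S360Y', 'S551M']
Intersection: ['A819T', 'C991S', 'F535T', 'G846A', 'R586Q', 'S360Y'] ∩ ['C991S', 'I182M', 'K178R', 'R586Q', 'S360Y', 'S551M'] = ['C991S', 'R586Q', 'S360Y']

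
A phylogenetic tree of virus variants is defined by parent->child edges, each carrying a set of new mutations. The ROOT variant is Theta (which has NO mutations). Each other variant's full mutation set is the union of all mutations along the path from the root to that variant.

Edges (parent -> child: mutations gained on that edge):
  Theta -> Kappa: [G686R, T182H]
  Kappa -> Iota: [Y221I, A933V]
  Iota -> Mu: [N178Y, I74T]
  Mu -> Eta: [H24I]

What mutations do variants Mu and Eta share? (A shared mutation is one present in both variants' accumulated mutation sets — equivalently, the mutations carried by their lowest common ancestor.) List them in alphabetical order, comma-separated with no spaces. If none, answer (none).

Answer: A933V,G686R,I74T,N178Y,T182H,Y221I

Derivation:
Accumulating mutations along path to Mu:
  At Theta: gained [] -> total []
  At Kappa: gained ['G686R', 'T182H'] -> total ['G686R', 'T182H']
  At Iota: gained ['Y221I', 'A933V'] -> total ['A933V', 'G686R', 'T182H', 'Y221I']
  At Mu: gained ['N178Y', 'I74T'] -> total ['A933V', 'G686R', 'I74T', 'N178Y', 'T182H', 'Y221I']
Mutations(Mu) = ['A933V', 'G686R', 'I74T', 'N178Y', 'T182H', 'Y221I']
Accumulating mutations along path to Eta:
  At Theta: gained [] -> total []
  At Kappa: gained ['G686R', 'T182H'] -> total ['G686R', 'T182H']
  At Iota: gained ['Y221I', 'A933V'] -> total ['A933V', 'G686R', 'T182H', 'Y221I']
  At Mu: gained ['N178Y', 'I74T'] -> total ['A933V', 'G686R', 'I74T', 'N178Y', 'T182H', 'Y221I']
  At Eta: gained ['H24I'] -> total ['A933V', 'G686R', 'H24I', 'I74T', 'N178Y', 'T182H', 'Y221I']
Mutations(Eta) = ['A933V', 'G686R', 'H24I', 'I74T', 'N178Y', 'T182H', 'Y221I']
Intersection: ['A933V', 'G686R', 'I74T', 'N178Y', 'T182H', 'Y221I'] ∩ ['A933V', 'G686R', 'H24I', 'I74T', 'N178Y', 'T182H', 'Y221I'] = ['A933V', 'G686R', 'I74T', 'N178Y', 'T182H', 'Y221I']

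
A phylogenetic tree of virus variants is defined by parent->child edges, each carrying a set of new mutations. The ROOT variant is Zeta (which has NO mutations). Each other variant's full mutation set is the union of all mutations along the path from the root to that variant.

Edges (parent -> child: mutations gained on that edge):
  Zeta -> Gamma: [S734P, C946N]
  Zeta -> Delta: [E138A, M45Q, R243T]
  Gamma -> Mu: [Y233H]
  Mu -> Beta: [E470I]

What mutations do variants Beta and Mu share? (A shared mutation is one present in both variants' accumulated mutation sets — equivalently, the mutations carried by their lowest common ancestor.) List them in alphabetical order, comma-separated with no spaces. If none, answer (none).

Answer: C946N,S734P,Y233H

Derivation:
Accumulating mutations along path to Beta:
  At Zeta: gained [] -> total []
  At Gamma: gained ['S734P', 'C946N'] -> total ['C946N', 'S734P']
  At Mu: gained ['Y233H'] -> total ['C946N', 'S734P', 'Y233H']
  At Beta: gained ['E470I'] -> total ['C946N', 'E470I', 'S734P', 'Y233H']
Mutations(Beta) = ['C946N', 'E470I', 'S734P', 'Y233H']
Accumulating mutations along path to Mu:
  At Zeta: gained [] -> total []
  At Gamma: gained ['S734P', 'C946N'] -> total ['C946N', 'S734P']
  At Mu: gained ['Y233H'] -> total ['C946N', 'S734P', 'Y233H']
Mutations(Mu) = ['C946N', 'S734P', 'Y233H']
Intersection: ['C946N', 'E470I', 'S734P', 'Y233H'] ∩ ['C946N', 'S734P', 'Y233H'] = ['C946N', 'S734P', 'Y233H']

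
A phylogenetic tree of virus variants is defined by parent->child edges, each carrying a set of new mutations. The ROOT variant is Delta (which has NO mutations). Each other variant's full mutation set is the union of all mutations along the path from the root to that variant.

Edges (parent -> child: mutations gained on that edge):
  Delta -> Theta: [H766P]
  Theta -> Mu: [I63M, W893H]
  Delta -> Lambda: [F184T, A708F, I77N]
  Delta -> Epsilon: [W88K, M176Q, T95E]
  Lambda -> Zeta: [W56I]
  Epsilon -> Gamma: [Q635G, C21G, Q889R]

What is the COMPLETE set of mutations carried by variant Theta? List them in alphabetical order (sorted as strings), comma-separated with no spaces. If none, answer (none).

Answer: H766P

Derivation:
At Delta: gained [] -> total []
At Theta: gained ['H766P'] -> total ['H766P']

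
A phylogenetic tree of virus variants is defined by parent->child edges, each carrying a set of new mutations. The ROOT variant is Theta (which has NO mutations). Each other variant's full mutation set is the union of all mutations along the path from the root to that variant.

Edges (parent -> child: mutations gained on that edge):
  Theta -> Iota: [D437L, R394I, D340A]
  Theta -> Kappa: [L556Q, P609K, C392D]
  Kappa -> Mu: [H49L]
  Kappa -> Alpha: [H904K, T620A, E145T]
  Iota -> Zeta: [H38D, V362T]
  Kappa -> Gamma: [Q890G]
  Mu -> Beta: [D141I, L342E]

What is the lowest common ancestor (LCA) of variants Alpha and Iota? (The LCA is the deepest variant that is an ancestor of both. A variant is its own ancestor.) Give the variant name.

Answer: Theta

Derivation:
Path from root to Alpha: Theta -> Kappa -> Alpha
  ancestors of Alpha: {Theta, Kappa, Alpha}
Path from root to Iota: Theta -> Iota
  ancestors of Iota: {Theta, Iota}
Common ancestors: {Theta}
Walk up from Iota: Iota (not in ancestors of Alpha), Theta (in ancestors of Alpha)
Deepest common ancestor (LCA) = Theta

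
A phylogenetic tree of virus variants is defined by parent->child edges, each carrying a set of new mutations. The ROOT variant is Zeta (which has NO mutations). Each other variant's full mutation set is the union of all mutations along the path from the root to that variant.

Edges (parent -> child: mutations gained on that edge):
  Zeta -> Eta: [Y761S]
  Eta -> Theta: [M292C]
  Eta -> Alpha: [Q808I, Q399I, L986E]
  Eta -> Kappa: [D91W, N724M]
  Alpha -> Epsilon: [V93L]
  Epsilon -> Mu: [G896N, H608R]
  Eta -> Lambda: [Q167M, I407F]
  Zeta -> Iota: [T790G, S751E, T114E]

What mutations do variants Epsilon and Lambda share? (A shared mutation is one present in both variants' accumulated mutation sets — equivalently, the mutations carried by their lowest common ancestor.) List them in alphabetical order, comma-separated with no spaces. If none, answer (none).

Answer: Y761S

Derivation:
Accumulating mutations along path to Epsilon:
  At Zeta: gained [] -> total []
  At Eta: gained ['Y761S'] -> total ['Y761S']
  At Alpha: gained ['Q808I', 'Q399I', 'L986E'] -> total ['L986E', 'Q399I', 'Q808I', 'Y761S']
  At Epsilon: gained ['V93L'] -> total ['L986E', 'Q399I', 'Q808I', 'V93L', 'Y761S']
Mutations(Epsilon) = ['L986E', 'Q399I', 'Q808I', 'V93L', 'Y761S']
Accumulating mutations along path to Lambda:
  At Zeta: gained [] -> total []
  At Eta: gained ['Y761S'] -> total ['Y761S']
  At Lambda: gained ['Q167M', 'I407F'] -> total ['I407F', 'Q167M', 'Y761S']
Mutations(Lambda) = ['I407F', 'Q167M', 'Y761S']
Intersection: ['L986E', 'Q399I', 'Q808I', 'V93L', 'Y761S'] ∩ ['I407F', 'Q167M', 'Y761S'] = ['Y761S']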